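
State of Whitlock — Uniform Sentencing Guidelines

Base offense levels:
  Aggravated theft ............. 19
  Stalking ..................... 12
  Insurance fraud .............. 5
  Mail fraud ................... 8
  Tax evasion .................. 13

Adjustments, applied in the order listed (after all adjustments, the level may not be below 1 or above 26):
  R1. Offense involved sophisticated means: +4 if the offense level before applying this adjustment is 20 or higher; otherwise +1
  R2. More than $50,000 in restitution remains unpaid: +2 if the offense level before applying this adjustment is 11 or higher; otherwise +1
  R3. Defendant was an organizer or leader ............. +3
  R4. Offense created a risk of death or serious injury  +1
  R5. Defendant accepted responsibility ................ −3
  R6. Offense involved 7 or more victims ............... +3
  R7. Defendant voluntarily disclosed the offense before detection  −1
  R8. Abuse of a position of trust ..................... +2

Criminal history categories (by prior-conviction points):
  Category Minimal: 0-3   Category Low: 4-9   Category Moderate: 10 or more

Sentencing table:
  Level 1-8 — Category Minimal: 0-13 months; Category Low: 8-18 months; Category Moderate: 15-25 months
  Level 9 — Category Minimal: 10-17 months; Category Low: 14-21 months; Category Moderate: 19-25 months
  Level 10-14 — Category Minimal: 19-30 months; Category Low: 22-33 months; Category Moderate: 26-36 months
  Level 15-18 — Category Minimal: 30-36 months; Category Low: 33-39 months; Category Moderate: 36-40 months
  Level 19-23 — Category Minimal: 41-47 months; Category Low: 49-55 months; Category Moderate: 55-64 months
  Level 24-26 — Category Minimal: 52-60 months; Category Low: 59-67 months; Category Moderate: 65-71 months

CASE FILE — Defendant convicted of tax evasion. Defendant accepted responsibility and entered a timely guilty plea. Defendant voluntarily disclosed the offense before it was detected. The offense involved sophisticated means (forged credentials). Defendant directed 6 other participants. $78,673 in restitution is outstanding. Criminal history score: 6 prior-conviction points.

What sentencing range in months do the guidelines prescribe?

33-39 months

Base offense level for tax evasion: 13.
R1 applies (level before this adjustment is 13 < 20, so +1): 13 + 1 = 14.
R2 applies (level before this adjustment is 14 ≥ 11, so +2): 14 + 2 = 16.
R3 applies: 16 + 3 = 19.
R5 applies: 19 − 3 = 16.
R6 does not apply.
R7 applies: 16 − 1 = 15.
R8 does not apply.
Final offense level: 15.
Criminal history: 6 prior points → Category Low (4-9).
Level 15 falls in the 15-18 band.
Grid: Level 15-18 × Category Low = 33-39 months.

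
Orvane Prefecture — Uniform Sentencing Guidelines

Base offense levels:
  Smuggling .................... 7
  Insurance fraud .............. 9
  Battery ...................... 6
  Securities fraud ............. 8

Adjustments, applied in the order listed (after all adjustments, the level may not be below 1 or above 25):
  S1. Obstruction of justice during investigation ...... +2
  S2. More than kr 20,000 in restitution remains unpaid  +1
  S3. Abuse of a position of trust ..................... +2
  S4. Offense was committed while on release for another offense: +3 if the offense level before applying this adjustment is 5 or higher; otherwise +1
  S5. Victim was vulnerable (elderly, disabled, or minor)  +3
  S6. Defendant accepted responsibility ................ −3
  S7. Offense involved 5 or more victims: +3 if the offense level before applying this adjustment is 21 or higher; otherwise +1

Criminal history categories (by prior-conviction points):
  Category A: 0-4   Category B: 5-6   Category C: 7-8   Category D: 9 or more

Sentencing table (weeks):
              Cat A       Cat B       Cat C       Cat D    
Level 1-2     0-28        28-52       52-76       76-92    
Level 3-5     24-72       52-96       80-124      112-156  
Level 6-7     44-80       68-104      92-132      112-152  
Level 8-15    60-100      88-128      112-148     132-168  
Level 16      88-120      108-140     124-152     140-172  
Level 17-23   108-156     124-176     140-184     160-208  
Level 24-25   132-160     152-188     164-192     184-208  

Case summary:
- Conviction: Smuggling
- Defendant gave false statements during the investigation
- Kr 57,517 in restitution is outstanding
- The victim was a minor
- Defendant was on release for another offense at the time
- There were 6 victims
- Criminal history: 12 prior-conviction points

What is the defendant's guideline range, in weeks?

Base offense level for smuggling: 7.
S1 applies: 7 + 2 = 9.
S2 applies: 9 + 1 = 10.
S4 applies (level before this adjustment is 10 ≥ 5, so +3): 10 + 3 = 13.
S5 applies: 13 + 3 = 16.
S7 applies (level before this adjustment is 16 < 21, so +1): 16 + 1 = 17.
Final offense level: 17.
Criminal history: 12 prior points → Category D (9+).
Level 17 falls in the 17-23 band.
Grid: Level 17-23 × Category D = 160-208 weeks.

160-208 weeks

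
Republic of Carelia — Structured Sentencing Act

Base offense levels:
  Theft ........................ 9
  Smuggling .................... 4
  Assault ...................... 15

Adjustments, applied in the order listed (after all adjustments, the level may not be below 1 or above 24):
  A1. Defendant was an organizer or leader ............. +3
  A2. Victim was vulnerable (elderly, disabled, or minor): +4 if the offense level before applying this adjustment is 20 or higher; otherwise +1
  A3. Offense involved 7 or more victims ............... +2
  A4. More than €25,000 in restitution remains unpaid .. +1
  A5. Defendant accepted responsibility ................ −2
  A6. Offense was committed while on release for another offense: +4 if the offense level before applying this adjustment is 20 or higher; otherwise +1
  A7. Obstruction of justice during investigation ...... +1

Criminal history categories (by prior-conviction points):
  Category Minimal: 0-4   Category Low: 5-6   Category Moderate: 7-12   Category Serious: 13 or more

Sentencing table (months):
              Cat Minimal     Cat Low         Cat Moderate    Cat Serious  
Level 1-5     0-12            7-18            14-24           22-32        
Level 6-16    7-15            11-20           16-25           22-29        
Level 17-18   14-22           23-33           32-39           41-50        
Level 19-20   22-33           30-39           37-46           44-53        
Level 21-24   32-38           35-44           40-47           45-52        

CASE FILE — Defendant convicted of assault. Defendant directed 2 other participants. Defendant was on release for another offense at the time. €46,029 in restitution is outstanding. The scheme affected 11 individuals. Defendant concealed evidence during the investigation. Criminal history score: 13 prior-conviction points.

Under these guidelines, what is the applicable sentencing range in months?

45-52 months

Base offense level for assault: 15.
A1 applies: 15 + 3 = 18.
A3 applies: 18 + 2 = 20.
A4 applies: 20 + 1 = 21.
A5 does not apply.
A6 applies (level before this adjustment is 21 ≥ 20, so +4): 21 + 4 = 25.
A7 applies: 25 + 1 = 26.
Level 26 exceeds the maximum of 24; capped at 24.
Final offense level: 24.
Criminal history: 13 prior points → Category Serious (13+).
Level 24 falls in the 21-24 band.
Grid: Level 21-24 × Category Serious = 45-52 months.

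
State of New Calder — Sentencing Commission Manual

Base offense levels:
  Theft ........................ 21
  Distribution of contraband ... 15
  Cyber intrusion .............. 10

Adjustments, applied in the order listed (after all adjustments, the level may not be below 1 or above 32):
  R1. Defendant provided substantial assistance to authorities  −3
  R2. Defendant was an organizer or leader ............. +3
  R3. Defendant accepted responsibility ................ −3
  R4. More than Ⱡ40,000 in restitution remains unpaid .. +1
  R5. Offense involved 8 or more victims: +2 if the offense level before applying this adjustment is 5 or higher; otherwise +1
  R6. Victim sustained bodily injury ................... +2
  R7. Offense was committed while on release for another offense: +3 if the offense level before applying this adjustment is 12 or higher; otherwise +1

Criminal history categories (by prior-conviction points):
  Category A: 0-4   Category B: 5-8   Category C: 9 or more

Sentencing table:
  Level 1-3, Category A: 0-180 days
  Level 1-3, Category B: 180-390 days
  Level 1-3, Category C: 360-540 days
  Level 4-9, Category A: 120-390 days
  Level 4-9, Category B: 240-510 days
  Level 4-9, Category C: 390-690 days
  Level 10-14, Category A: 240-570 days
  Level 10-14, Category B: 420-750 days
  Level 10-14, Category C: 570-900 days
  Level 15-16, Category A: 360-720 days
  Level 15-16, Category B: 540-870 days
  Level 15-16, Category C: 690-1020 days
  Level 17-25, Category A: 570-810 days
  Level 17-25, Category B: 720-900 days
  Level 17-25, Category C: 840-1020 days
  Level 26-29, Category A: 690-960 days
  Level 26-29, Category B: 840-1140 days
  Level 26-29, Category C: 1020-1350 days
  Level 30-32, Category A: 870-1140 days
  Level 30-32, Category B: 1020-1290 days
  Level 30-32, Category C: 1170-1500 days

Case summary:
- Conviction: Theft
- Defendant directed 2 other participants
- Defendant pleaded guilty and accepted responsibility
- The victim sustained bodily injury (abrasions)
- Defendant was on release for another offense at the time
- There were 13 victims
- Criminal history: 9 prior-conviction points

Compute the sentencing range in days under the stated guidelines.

Base offense level for theft: 21.
R1 does not apply.
R2 applies: 21 + 3 = 24.
R3 applies: 24 − 3 = 21.
R4 does not apply.
R5 applies (level before this adjustment is 21 ≥ 5, so +2): 21 + 2 = 23.
R6 applies: 23 + 2 = 25.
R7 applies (level before this adjustment is 25 ≥ 12, so +3): 25 + 3 = 28.
Final offense level: 28.
Criminal history: 9 prior points → Category C (9+).
Level 28 falls in the 26-29 band.
Grid: Level 26-29 × Category C = 1020-1350 days.

1020-1350 days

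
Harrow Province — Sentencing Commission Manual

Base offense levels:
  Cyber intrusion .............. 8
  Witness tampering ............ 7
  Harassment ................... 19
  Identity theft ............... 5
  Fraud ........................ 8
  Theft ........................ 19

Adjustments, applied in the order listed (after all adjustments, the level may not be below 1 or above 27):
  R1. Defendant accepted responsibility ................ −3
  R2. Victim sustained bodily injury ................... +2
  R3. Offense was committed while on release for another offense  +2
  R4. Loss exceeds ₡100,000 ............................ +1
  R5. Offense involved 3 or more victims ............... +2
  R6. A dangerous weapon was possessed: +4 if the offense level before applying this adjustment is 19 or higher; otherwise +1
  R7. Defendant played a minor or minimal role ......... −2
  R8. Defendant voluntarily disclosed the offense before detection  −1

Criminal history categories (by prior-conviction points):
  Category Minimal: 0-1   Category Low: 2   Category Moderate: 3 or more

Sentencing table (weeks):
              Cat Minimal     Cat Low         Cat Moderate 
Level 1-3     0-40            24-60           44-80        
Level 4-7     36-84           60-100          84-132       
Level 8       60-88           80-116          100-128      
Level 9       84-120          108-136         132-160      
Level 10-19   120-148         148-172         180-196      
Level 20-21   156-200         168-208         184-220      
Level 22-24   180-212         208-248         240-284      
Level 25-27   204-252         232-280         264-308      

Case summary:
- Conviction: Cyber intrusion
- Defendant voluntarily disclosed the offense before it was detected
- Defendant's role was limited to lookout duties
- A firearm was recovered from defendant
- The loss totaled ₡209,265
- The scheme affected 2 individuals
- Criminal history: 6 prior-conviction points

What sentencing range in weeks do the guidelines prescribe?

Base offense level for cyber intrusion: 8.
R1 does not apply.
R3 does not apply.
R4 applies: 8 + 1 = 9.
R6 applies (level before this adjustment is 9 < 19, so +1): 9 + 1 = 10.
R7 applies: 10 − 2 = 8.
R8 applies: 8 − 1 = 7.
Final offense level: 7.
Criminal history: 6 prior points → Category Moderate (3+).
Level 7 falls in the 4-7 band.
Grid: Level 4-7 × Category Moderate = 84-132 weeks.

84-132 weeks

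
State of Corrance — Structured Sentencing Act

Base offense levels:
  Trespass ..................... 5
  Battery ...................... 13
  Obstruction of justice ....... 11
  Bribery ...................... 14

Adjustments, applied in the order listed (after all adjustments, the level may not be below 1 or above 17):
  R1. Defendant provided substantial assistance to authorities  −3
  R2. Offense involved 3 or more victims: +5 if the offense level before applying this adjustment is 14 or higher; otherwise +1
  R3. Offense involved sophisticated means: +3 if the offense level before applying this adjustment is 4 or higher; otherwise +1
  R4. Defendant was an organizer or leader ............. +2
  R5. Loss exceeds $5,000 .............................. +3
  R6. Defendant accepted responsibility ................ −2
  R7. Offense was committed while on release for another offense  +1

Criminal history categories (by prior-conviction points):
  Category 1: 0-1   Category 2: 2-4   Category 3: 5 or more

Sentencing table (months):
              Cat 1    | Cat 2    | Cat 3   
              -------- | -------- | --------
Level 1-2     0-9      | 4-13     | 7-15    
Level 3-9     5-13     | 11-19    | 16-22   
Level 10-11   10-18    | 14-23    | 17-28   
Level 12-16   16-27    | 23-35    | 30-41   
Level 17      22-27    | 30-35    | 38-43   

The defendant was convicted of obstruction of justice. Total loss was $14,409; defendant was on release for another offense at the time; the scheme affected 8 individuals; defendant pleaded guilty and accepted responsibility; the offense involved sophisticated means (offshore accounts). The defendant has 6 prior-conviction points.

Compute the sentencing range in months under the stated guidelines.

Base offense level for obstruction of justice: 11.
R1 does not apply.
R2 applies (level before this adjustment is 11 < 14, so +1): 11 + 1 = 12.
R3 applies (level before this adjustment is 12 ≥ 4, so +3): 12 + 3 = 15.
R4 does not apply.
R5 applies: 15 + 3 = 18.
R6 applies: 18 − 2 = 16.
R7 applies: 16 + 1 = 17.
Final offense level: 17.
Criminal history: 6 prior points → Category 3 (5+).
Level 17 falls in the 17 band.
Grid: Level 17 × Category 3 = 38-43 months.

38-43 months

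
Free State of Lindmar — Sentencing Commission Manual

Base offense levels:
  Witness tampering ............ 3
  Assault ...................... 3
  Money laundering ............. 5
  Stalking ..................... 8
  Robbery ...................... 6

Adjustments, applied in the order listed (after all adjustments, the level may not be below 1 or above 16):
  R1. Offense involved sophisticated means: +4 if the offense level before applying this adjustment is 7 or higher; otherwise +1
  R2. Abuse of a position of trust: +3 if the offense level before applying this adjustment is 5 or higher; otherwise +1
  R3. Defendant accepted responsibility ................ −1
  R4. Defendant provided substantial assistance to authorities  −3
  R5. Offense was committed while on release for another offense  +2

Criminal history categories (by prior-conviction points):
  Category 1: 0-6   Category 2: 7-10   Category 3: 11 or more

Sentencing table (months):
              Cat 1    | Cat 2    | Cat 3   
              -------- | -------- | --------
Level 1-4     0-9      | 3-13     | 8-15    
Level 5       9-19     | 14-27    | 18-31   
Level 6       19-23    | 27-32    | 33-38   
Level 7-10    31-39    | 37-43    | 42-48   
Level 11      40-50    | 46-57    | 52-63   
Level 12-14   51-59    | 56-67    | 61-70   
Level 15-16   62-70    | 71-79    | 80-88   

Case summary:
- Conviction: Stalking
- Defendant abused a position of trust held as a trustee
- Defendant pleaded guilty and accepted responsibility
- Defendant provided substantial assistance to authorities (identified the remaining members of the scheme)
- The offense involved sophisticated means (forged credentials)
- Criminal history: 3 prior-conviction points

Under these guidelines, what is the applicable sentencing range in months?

40-50 months

Base offense level for stalking: 8.
R1 applies (level before this adjustment is 8 ≥ 7, so +4): 8 + 4 = 12.
R2 applies (level before this adjustment is 12 ≥ 5, so +3): 12 + 3 = 15.
R3 applies: 15 − 1 = 14.
R4 applies: 14 − 3 = 11.
R5 does not apply.
Final offense level: 11.
Criminal history: 3 prior points → Category 1 (0-6).
Level 11 falls in the 11 band.
Grid: Level 11 × Category 1 = 40-50 months.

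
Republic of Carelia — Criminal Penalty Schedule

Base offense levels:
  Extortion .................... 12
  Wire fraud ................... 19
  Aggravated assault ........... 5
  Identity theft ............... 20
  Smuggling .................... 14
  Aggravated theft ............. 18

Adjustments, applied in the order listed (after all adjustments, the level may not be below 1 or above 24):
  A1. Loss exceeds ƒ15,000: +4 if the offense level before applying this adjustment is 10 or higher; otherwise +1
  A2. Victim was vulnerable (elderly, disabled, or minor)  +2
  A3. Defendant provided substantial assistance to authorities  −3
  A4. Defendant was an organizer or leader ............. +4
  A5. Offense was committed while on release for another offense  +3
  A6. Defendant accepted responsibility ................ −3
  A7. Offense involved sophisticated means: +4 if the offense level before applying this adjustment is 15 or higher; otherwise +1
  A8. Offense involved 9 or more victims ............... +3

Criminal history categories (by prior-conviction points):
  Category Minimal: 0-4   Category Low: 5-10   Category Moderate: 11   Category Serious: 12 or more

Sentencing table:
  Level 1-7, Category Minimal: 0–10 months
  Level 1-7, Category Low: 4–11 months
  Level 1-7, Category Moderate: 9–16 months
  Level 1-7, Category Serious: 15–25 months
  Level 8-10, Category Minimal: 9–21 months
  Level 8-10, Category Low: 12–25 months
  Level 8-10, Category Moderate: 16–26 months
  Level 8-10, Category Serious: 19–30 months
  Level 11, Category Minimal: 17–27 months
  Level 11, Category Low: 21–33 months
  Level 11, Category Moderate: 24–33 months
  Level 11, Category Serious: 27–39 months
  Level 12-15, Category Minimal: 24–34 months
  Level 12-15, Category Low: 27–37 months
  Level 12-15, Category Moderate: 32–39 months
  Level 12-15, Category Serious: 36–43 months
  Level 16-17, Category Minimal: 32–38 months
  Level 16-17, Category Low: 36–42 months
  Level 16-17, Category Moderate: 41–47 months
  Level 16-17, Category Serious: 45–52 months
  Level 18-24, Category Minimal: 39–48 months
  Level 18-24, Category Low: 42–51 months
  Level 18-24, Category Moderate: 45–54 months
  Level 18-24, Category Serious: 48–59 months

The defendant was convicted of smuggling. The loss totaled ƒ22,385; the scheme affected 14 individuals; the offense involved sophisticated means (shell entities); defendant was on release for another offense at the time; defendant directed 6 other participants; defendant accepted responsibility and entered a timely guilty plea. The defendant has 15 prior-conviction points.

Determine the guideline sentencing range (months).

48-59 months

Base offense level for smuggling: 14.
A1 applies (level before this adjustment is 14 ≥ 10, so +4): 14 + 4 = 18.
A2 does not apply.
A4 applies: 18 + 4 = 22.
A5 applies: 22 + 3 = 25.
A6 applies: 25 − 3 = 22.
A7 applies (level before this adjustment is 22 ≥ 15, so +4): 22 + 4 = 26.
A8 applies: 26 + 3 = 29.
Level 29 exceeds the maximum of 24; capped at 24.
Final offense level: 24.
Criminal history: 15 prior points → Category Serious (12+).
Level 24 falls in the 18-24 band.
Grid: Level 18-24 × Category Serious = 48-59 months.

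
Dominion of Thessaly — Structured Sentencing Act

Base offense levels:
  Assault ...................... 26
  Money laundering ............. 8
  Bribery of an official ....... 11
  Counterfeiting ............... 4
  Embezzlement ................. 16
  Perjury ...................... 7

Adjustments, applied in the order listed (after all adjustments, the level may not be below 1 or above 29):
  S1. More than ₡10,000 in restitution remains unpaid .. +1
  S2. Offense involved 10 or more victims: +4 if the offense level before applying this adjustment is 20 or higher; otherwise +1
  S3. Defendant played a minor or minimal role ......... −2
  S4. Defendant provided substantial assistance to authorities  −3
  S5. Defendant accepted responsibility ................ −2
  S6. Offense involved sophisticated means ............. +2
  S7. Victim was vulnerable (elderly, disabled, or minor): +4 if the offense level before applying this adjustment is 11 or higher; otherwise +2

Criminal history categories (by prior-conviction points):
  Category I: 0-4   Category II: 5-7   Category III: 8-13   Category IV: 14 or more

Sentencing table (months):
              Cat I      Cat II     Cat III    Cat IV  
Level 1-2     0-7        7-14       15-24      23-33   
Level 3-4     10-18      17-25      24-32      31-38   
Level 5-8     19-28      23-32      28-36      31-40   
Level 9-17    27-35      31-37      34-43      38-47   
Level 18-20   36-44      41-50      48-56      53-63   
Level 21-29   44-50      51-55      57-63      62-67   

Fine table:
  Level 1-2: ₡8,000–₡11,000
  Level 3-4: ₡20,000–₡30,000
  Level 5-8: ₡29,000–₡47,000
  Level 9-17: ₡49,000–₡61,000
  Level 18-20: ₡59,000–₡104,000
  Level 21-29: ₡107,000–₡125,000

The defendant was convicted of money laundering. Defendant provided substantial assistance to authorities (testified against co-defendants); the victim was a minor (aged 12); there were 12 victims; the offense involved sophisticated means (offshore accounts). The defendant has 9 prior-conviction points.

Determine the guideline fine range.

₡49,000–₡61,000

Base offense level for money laundering: 8.
S2 applies (level before this adjustment is 8 < 20, so +1): 8 + 1 = 9.
S3 does not apply.
S4 applies: 9 − 3 = 6.
S6 applies: 6 + 2 = 8.
S7 applies (level before this adjustment is 8 < 11, so +2): 8 + 2 = 10.
Final offense level: 10.
Level 10 falls in the 9-17 band.
Fine table: Level 9-17 → ₡49,000–₡61,000.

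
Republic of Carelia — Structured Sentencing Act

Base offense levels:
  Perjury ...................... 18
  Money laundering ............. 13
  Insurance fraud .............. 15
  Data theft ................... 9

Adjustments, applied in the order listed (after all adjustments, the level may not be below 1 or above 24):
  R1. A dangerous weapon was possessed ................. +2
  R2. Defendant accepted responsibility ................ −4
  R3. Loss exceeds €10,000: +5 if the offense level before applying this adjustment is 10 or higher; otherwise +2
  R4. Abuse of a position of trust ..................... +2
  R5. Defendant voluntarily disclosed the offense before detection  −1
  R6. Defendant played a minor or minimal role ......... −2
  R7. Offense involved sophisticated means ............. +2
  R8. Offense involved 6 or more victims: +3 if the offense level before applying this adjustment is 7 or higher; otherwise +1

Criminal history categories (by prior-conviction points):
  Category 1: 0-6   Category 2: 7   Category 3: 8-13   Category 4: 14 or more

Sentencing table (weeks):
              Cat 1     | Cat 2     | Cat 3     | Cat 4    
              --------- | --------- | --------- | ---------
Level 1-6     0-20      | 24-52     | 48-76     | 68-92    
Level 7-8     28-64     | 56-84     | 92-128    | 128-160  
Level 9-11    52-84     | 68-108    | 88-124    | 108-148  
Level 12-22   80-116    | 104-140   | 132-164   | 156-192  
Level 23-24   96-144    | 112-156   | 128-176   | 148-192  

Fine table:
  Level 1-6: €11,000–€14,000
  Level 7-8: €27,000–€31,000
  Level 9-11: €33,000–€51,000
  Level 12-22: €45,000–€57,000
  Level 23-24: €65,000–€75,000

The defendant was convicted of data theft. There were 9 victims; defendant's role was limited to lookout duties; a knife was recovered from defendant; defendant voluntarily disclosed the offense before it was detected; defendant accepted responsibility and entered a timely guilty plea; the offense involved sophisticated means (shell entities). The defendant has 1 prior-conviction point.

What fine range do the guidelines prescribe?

Base offense level for data theft: 9.
R1 applies: 9 + 2 = 11.
R2 applies: 11 − 4 = 7.
R3 does not apply.
R5 applies: 7 − 1 = 6.
R6 applies: 6 − 2 = 4.
R7 applies: 4 + 2 = 6.
R8 applies (level before this adjustment is 6 < 7, so +1): 6 + 1 = 7.
Final offense level: 7.
Level 7 falls in the 7-8 band.
Fine table: Level 7-8 → €27,000–€31,000.

€27,000–€31,000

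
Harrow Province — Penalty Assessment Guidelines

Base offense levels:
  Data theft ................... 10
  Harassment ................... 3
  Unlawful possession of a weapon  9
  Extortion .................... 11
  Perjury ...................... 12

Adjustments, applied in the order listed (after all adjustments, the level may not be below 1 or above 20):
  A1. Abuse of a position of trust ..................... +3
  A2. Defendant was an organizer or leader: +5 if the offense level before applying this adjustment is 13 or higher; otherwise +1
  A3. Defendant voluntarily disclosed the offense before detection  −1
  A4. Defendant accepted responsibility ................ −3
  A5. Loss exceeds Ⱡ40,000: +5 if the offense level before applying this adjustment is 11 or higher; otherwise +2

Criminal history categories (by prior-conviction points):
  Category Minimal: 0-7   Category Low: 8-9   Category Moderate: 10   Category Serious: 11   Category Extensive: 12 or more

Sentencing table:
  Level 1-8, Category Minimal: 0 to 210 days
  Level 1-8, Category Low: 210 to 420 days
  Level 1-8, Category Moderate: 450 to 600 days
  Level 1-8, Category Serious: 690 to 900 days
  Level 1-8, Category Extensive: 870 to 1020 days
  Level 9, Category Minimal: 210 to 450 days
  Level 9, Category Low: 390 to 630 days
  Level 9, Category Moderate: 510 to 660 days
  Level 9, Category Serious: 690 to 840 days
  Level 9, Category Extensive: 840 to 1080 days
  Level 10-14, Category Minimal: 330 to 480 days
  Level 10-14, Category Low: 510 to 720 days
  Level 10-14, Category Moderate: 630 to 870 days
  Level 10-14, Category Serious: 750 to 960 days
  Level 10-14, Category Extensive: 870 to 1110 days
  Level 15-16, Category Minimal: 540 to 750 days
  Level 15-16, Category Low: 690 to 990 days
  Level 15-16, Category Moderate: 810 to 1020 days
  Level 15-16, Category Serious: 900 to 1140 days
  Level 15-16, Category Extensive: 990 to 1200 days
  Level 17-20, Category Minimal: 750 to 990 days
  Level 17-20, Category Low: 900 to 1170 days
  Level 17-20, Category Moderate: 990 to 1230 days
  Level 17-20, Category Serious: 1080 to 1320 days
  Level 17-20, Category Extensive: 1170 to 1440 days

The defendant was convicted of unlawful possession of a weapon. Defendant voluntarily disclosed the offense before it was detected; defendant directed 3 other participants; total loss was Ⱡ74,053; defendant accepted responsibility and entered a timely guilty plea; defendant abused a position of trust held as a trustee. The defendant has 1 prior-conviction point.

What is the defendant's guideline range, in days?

330-480 days

Base offense level for unlawful possession of a weapon: 9.
A1 applies: 9 + 3 = 12.
A2 applies (level before this adjustment is 12 < 13, so +1): 12 + 1 = 13.
A3 applies: 13 − 1 = 12.
A4 applies: 12 − 3 = 9.
A5 applies (level before this adjustment is 9 < 11, so +2): 9 + 2 = 11.
Final offense level: 11.
Criminal history: 1 prior point → Category Minimal (0-7).
Level 11 falls in the 10-14 band.
Grid: Level 10-14 × Category Minimal = 330-480 days.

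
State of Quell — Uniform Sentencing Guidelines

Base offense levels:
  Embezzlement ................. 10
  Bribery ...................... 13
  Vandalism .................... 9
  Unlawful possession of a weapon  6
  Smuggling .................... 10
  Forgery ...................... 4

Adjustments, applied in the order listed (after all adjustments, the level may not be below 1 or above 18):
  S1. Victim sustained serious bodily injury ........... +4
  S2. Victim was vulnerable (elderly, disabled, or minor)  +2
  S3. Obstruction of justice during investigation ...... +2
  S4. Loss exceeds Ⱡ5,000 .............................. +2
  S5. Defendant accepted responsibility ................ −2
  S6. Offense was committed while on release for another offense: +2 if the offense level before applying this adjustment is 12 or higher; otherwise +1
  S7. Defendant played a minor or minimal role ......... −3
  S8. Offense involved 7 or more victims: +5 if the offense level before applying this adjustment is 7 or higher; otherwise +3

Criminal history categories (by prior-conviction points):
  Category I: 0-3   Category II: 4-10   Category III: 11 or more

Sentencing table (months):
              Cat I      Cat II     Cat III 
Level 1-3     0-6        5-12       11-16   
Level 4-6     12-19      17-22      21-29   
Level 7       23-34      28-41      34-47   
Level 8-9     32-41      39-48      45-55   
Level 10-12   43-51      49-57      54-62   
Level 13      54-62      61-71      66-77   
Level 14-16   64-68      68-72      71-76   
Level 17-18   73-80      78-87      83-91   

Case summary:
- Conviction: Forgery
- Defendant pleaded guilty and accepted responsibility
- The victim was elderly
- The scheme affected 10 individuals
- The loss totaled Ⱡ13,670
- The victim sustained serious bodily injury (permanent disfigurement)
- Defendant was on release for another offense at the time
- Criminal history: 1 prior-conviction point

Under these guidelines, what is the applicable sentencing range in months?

64-68 months

Base offense level for forgery: 4.
S1 applies: 4 + 4 = 8.
S2 applies: 8 + 2 = 10.
S3 does not apply.
S4 applies: 10 + 2 = 12.
S5 applies: 12 − 2 = 10.
S6 applies (level before this adjustment is 10 < 12, so +1): 10 + 1 = 11.
S8 applies (level before this adjustment is 11 ≥ 7, so +5): 11 + 5 = 16.
Final offense level: 16.
Criminal history: 1 prior point → Category I (0-3).
Level 16 falls in the 14-16 band.
Grid: Level 14-16 × Category I = 64-68 months.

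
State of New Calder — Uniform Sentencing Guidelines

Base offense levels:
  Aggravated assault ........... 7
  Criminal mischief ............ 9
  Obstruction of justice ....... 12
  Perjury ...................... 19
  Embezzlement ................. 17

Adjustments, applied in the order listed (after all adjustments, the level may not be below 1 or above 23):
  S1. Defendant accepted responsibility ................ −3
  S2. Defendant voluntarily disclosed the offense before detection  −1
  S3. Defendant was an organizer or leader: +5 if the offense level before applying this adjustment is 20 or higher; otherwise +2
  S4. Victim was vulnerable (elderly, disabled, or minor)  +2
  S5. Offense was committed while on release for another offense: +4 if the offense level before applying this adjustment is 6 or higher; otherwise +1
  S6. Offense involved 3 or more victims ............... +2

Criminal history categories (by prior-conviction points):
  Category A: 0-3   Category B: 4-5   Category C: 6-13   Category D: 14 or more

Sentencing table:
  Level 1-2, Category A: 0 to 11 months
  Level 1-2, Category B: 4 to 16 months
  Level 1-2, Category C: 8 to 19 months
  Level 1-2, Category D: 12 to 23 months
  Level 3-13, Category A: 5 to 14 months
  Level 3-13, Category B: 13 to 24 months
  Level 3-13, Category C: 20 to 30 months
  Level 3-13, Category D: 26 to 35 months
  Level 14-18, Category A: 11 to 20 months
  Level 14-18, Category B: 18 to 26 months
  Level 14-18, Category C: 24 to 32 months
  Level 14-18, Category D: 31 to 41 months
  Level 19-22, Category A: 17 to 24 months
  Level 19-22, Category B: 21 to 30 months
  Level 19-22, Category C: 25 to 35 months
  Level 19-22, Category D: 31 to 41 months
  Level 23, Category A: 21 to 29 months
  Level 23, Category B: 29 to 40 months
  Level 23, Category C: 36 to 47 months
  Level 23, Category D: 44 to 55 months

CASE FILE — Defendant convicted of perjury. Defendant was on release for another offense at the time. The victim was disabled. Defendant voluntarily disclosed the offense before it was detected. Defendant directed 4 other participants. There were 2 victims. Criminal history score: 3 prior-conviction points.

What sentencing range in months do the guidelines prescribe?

Base offense level for perjury: 19.
S2 applies: 19 − 1 = 18.
S3 applies (level before this adjustment is 18 < 20, so +2): 18 + 2 = 20.
S4 applies: 20 + 2 = 22.
S5 applies (level before this adjustment is 22 ≥ 6, so +4): 22 + 4 = 26.
Level 26 exceeds the maximum of 23; capped at 23.
Final offense level: 23.
Criminal history: 3 prior points → Category A (0-3).
Level 23 falls in the 23 band.
Grid: Level 23 × Category A = 21-29 months.

21-29 months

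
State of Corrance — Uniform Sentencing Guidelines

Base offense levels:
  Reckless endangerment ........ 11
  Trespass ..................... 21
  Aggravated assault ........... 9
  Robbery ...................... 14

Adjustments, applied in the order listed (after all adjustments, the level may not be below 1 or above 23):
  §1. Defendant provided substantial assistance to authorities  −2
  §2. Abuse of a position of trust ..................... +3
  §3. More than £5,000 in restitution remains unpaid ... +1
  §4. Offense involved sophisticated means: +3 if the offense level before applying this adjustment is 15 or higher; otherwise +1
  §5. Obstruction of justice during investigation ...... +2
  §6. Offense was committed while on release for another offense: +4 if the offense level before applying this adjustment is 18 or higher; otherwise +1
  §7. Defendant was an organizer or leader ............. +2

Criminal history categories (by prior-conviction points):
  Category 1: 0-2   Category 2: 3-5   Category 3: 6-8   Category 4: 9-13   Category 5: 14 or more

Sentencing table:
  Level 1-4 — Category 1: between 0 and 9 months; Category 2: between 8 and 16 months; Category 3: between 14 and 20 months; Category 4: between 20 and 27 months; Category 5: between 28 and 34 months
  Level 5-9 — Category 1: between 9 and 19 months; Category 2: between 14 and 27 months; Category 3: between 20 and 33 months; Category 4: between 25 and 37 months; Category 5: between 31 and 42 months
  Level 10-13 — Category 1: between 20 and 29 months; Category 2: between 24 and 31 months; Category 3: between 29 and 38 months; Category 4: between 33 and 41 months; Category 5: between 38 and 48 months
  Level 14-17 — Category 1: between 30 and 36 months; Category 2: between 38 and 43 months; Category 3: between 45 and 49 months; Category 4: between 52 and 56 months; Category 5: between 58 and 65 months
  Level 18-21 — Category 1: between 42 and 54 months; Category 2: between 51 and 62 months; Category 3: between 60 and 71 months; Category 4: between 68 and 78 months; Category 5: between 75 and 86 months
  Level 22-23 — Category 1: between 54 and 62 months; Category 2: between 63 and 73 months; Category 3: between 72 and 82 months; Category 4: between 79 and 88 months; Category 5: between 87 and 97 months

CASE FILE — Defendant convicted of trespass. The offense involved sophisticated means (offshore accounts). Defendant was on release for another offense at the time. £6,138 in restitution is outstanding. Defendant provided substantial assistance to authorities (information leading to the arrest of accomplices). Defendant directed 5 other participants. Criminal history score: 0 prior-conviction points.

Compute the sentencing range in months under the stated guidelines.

54-62 months

Base offense level for trespass: 21.
§1 applies: 21 − 2 = 19.
§2 does not apply.
§3 applies: 19 + 1 = 20.
§4 applies (level before this adjustment is 20 ≥ 15, so +3): 20 + 3 = 23.
§5 does not apply.
§6 applies (level before this adjustment is 23 ≥ 18, so +4): 23 + 4 = 27.
§7 applies: 27 + 2 = 29.
Level 29 exceeds the maximum of 23; capped at 23.
Final offense level: 23.
Criminal history: 0 prior points → Category 1 (0-2).
Level 23 falls in the 22-23 band.
Grid: Level 22-23 × Category 1 = 54-62 months.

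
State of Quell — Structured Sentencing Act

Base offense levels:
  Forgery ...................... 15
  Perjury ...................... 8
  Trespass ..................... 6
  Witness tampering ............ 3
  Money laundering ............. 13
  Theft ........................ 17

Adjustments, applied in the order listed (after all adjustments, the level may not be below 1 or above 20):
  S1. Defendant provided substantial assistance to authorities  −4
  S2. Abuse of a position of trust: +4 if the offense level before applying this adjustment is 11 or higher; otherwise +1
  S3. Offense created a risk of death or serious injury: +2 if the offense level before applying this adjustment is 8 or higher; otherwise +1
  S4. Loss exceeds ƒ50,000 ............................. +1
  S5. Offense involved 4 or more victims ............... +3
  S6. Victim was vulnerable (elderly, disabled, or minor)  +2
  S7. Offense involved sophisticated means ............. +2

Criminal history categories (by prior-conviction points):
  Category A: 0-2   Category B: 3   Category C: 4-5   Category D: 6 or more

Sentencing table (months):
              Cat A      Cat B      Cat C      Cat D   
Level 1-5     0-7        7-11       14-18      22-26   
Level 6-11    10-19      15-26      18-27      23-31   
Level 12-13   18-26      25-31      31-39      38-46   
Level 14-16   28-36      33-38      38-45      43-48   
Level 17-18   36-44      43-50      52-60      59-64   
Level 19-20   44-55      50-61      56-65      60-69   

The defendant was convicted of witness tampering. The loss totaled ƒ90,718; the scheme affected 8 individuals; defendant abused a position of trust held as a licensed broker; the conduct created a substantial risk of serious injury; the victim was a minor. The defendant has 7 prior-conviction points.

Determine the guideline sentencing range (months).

Base offense level for witness tampering: 3.
S1 does not apply.
S2 applies (level before this adjustment is 3 < 11, so +1): 3 + 1 = 4.
S3 applies (level before this adjustment is 4 < 8, so +1): 4 + 1 = 5.
S4 applies: 5 + 1 = 6.
S5 applies: 6 + 3 = 9.
S6 applies: 9 + 2 = 11.
Final offense level: 11.
Criminal history: 7 prior points → Category D (6+).
Level 11 falls in the 6-11 band.
Grid: Level 6-11 × Category D = 23-31 months.

23-31 months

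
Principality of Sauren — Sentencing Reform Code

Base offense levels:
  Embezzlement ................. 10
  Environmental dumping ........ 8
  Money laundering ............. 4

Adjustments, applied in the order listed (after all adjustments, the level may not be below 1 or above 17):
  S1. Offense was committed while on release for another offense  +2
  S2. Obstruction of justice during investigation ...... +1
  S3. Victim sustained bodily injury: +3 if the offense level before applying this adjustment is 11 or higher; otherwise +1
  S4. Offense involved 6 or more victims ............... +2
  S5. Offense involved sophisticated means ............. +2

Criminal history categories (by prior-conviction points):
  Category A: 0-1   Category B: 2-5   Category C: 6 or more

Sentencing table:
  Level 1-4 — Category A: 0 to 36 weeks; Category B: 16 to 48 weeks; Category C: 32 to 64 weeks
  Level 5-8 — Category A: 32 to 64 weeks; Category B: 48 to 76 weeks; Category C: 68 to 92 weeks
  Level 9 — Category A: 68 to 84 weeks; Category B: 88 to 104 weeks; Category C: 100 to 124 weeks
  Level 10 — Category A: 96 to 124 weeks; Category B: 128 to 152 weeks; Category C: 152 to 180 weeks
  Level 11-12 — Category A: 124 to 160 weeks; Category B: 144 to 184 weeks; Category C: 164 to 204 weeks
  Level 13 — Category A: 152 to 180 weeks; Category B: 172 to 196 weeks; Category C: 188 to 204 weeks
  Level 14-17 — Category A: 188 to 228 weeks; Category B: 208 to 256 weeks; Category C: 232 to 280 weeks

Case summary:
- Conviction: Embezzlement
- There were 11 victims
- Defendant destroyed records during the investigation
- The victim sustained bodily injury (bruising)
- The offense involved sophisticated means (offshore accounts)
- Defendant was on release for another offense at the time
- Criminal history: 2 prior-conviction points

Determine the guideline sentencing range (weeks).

Base offense level for embezzlement: 10.
S1 applies: 10 + 2 = 12.
S2 applies: 12 + 1 = 13.
S3 applies (level before this adjustment is 13 ≥ 11, so +3): 13 + 3 = 16.
S4 applies: 16 + 2 = 18.
S5 applies: 18 + 2 = 20.
Level 20 exceeds the maximum of 17; capped at 17.
Final offense level: 17.
Criminal history: 2 prior points → Category B (2-5).
Level 17 falls in the 14-17 band.
Grid: Level 14-17 × Category B = 208-256 weeks.

208-256 weeks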